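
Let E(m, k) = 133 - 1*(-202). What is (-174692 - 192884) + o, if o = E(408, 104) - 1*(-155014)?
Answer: -212227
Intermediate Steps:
E(m, k) = 335 (E(m, k) = 133 + 202 = 335)
o = 155349 (o = 335 - 1*(-155014) = 335 + 155014 = 155349)
(-174692 - 192884) + o = (-174692 - 192884) + 155349 = -367576 + 155349 = -212227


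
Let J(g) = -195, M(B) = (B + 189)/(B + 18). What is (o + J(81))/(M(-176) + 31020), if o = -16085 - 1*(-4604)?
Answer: -1844808/4901147 ≈ -0.37640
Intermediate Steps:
M(B) = (189 + B)/(18 + B)
o = -11481 (o = -16085 + 4604 = -11481)
(o + J(81))/(M(-176) + 31020) = (-11481 - 195)/((189 - 176)/(18 - 176) + 31020) = -11676/(13/(-158) + 31020) = -11676/(-1/158*13 + 31020) = -11676/(-13/158 + 31020) = -11676/4901147/158 = -11676*158/4901147 = -1844808/4901147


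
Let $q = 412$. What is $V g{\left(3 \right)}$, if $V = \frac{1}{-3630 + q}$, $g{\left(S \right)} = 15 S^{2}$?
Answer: $- \frac{135}{3218} \approx -0.041952$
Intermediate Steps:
$V = - \frac{1}{3218}$ ($V = \frac{1}{-3630 + 412} = \frac{1}{-3218} = - \frac{1}{3218} \approx -0.00031075$)
$V g{\left(3 \right)} = - \frac{15 \cdot 3^{2}}{3218} = - \frac{15 \cdot 9}{3218} = \left(- \frac{1}{3218}\right) 135 = - \frac{135}{3218}$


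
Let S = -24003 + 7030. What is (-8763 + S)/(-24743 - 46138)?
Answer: 25736/70881 ≈ 0.36309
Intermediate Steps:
S = -16973
(-8763 + S)/(-24743 - 46138) = (-8763 - 16973)/(-24743 - 46138) = -25736/(-70881) = -25736*(-1/70881) = 25736/70881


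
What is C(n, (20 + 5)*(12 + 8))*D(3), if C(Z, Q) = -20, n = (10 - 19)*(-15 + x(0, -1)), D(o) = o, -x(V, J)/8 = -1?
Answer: -60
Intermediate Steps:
x(V, J) = 8 (x(V, J) = -8*(-1) = 8)
n = 63 (n = (10 - 19)*(-15 + 8) = -9*(-7) = 63)
C(n, (20 + 5)*(12 + 8))*D(3) = -20*3 = -60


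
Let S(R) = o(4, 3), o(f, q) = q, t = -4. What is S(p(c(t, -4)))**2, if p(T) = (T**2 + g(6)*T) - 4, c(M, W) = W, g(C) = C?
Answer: 9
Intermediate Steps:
p(T) = -4 + T**2 + 6*T (p(T) = (T**2 + 6*T) - 4 = -4 + T**2 + 6*T)
S(R) = 3
S(p(c(t, -4)))**2 = 3**2 = 9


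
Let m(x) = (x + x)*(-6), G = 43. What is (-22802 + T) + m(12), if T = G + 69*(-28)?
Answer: -24835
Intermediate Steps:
m(x) = -12*x (m(x) = (2*x)*(-6) = -12*x)
T = -1889 (T = 43 + 69*(-28) = 43 - 1932 = -1889)
(-22802 + T) + m(12) = (-22802 - 1889) - 12*12 = -24691 - 144 = -24835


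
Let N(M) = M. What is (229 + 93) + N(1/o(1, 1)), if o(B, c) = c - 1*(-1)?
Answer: 645/2 ≈ 322.50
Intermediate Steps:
o(B, c) = 1 + c (o(B, c) = c + 1 = 1 + c)
(229 + 93) + N(1/o(1, 1)) = (229 + 93) + 1/(1 + 1) = 322 + 1/2 = 322 + ½ = 645/2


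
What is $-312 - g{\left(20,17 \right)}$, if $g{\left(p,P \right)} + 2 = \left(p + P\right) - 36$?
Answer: $-311$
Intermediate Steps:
$g{\left(p,P \right)} = -38 + P + p$ ($g{\left(p,P \right)} = -2 - \left(36 - P - p\right) = -2 + \left(-36 + P + p\right) = -38 + P + p$)
$-312 - g{\left(20,17 \right)} = -312 - \left(-38 + 17 + 20\right) = -312 - -1 = -312 + 1 = -311$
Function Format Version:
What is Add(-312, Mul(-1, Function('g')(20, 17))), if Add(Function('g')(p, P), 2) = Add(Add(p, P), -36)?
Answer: -311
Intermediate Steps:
Function('g')(p, P) = Add(-38, P, p) (Function('g')(p, P) = Add(-2, Add(Add(p, P), -36)) = Add(-2, Add(Add(P, p), -36)) = Add(-2, Add(-36, P, p)) = Add(-38, P, p))
Add(-312, Mul(-1, Function('g')(20, 17))) = Add(-312, Mul(-1, Add(-38, 17, 20))) = Add(-312, Mul(-1, -1)) = Add(-312, 1) = -311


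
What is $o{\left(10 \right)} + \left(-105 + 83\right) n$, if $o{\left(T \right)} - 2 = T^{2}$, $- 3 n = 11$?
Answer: $\frac{548}{3} \approx 182.67$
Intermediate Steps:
$n = - \frac{11}{3}$ ($n = \left(- \frac{1}{3}\right) 11 = - \frac{11}{3} \approx -3.6667$)
$o{\left(T \right)} = 2 + T^{2}$
$o{\left(10 \right)} + \left(-105 + 83\right) n = \left(2 + 10^{2}\right) + \left(-105 + 83\right) \left(- \frac{11}{3}\right) = \left(2 + 100\right) - - \frac{242}{3} = 102 + \frac{242}{3} = \frac{548}{3}$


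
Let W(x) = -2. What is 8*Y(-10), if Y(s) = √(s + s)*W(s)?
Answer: -32*I*√5 ≈ -71.554*I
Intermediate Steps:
Y(s) = -2*√2*√s (Y(s) = √(s + s)*(-2) = √(2*s)*(-2) = (√2*√s)*(-2) = -2*√2*√s)
8*Y(-10) = 8*(-2*√2*√(-10)) = 8*(-2*√2*I*√10) = 8*(-4*I*√5) = -32*I*√5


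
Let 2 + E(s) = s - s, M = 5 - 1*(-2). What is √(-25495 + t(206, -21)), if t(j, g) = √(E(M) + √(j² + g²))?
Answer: √(-25495 + √(-2 + √42877)) ≈ 159.63*I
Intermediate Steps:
M = 7 (M = 5 + 2 = 7)
E(s) = -2 (E(s) = -2 + (s - s) = -2 + 0 = -2)
t(j, g) = √(-2 + √(g² + j²)) (t(j, g) = √(-2 + √(j² + g²)) = √(-2 + √(g² + j²)))
√(-25495 + t(206, -21)) = √(-25495 + √(-2 + √((-21)² + 206²))) = √(-25495 + √(-2 + √(441 + 42436))) = √(-25495 + √(-2 + √42877))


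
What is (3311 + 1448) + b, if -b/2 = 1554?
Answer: 1651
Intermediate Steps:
b = -3108 (b = -2*1554 = -3108)
(3311 + 1448) + b = (3311 + 1448) - 3108 = 4759 - 3108 = 1651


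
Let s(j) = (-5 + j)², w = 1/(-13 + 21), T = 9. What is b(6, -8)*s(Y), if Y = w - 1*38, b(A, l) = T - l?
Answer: 2000033/64 ≈ 31251.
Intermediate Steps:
w = ⅛ (w = 1/8 = ⅛ ≈ 0.12500)
b(A, l) = 9 - l
Y = -303/8 (Y = ⅛ - 1*38 = ⅛ - 38 = -303/8 ≈ -37.875)
b(6, -8)*s(Y) = (9 - 1*(-8))*(-5 - 303/8)² = (9 + 8)*(-343/8)² = 17*(117649/64) = 2000033/64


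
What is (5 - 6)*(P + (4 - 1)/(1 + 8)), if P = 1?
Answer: -4/3 ≈ -1.3333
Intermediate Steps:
(5 - 6)*(P + (4 - 1)/(1 + 8)) = (5 - 6)*(1 + (4 - 1)/(1 + 8)) = -(1 + 3/9) = -(1 + 3*(1/9)) = -(1 + 1/3) = -1*4/3 = -4/3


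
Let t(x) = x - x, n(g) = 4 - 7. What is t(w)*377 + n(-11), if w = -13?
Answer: -3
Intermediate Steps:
n(g) = -3
t(x) = 0
t(w)*377 + n(-11) = 0*377 - 3 = 0 - 3 = -3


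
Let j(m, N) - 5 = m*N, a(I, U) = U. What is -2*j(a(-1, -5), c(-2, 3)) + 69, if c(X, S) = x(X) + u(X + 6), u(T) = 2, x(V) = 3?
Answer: 109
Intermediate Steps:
c(X, S) = 5 (c(X, S) = 3 + 2 = 5)
j(m, N) = 5 + N*m (j(m, N) = 5 + m*N = 5 + N*m)
-2*j(a(-1, -5), c(-2, 3)) + 69 = -2*(5 + 5*(-5)) + 69 = -2*(5 - 25) + 69 = -2*(-20) + 69 = 40 + 69 = 109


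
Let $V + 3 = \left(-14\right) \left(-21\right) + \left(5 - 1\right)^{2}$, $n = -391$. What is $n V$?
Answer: $-120037$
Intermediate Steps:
$V = 307$ ($V = -3 + \left(\left(-14\right) \left(-21\right) + \left(5 - 1\right)^{2}\right) = -3 + \left(294 + 4^{2}\right) = -3 + \left(294 + 16\right) = -3 + 310 = 307$)
$n V = \left(-391\right) 307 = -120037$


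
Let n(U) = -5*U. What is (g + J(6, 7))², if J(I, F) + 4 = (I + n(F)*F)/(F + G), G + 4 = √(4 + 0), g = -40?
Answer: 210681/25 ≈ 8427.2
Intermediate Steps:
G = -2 (G = -4 + √(4 + 0) = -4 + √4 = -4 + 2 = -2)
J(I, F) = -4 + (I - 5*F²)/(-2 + F) (J(I, F) = -4 + (I + (-5*F)*F)/(F - 2) = -4 + (I - 5*F²)/(-2 + F))
(g + J(6, 7))² = (-40 + (8 + 6 - 5*7² - 4*7)/(-2 + 7))² = (-40 + (8 + 6 - 5*49 - 28)/5)² = (-40 + (8 + 6 - 245 - 28)/5)² = (-40 + (⅕)*(-259))² = (-40 - 259/5)² = (-459/5)² = 210681/25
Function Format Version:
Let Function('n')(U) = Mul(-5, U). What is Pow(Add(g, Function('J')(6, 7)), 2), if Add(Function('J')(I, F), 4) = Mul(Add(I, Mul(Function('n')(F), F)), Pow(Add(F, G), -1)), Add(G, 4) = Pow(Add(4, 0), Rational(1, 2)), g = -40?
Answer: Rational(210681, 25) ≈ 8427.2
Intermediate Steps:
G = -2 (G = Add(-4, Pow(Add(4, 0), Rational(1, 2))) = Add(-4, Pow(4, Rational(1, 2))) = Add(-4, 2) = -2)
Function('J')(I, F) = Add(-4, Mul(Pow(Add(-2, F), -1), Add(I, Mul(-5, Pow(F, 2))))) (Function('J')(I, F) = Add(-4, Mul(Add(I, Mul(Mul(-5, F), F)), Pow(Add(F, -2), -1))) = Add(-4, Mul(Add(I, Mul(-5, Pow(F, 2))), Pow(Add(-2, F), -1))) = Add(-4, Mul(Pow(Add(-2, F), -1), Add(I, Mul(-5, Pow(F, 2))))))
Pow(Add(g, Function('J')(6, 7)), 2) = Pow(Add(-40, Mul(Pow(Add(-2, 7), -1), Add(8, 6, Mul(-5, Pow(7, 2)), Mul(-4, 7)))), 2) = Pow(Add(-40, Mul(Pow(5, -1), Add(8, 6, Mul(-5, 49), -28))), 2) = Pow(Add(-40, Mul(Rational(1, 5), Add(8, 6, -245, -28))), 2) = Pow(Add(-40, Mul(Rational(1, 5), -259)), 2) = Pow(Add(-40, Rational(-259, 5)), 2) = Pow(Rational(-459, 5), 2) = Rational(210681, 25)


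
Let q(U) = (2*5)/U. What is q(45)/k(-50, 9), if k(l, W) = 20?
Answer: 1/90 ≈ 0.011111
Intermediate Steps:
q(U) = 10/U
q(45)/k(-50, 9) = (10/45)/20 = (10*(1/45))*(1/20) = (2/9)*(1/20) = 1/90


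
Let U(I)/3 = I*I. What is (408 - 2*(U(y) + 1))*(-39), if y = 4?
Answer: -12090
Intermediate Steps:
U(I) = 3*I² (U(I) = 3*(I*I) = 3*I²)
(408 - 2*(U(y) + 1))*(-39) = (408 - 2*(3*4² + 1))*(-39) = (408 - 2*(3*16 + 1))*(-39) = (408 - 2*(48 + 1))*(-39) = (408 - 2*49)*(-39) = (408 - 98)*(-39) = 310*(-39) = -12090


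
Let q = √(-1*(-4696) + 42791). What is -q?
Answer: -√47487 ≈ -217.92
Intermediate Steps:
q = √47487 (q = √(4696 + 42791) = √47487 ≈ 217.92)
-q = -√47487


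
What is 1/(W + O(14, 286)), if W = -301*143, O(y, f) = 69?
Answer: -1/42974 ≈ -2.3270e-5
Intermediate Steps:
W = -43043
1/(W + O(14, 286)) = 1/(-43043 + 69) = 1/(-42974) = -1/42974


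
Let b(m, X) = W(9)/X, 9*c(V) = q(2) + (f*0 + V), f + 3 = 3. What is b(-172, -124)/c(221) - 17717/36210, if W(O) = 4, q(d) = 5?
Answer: -31112798/63421815 ≈ -0.49057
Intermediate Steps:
f = 0 (f = -3 + 3 = 0)
c(V) = 5/9 + V/9 (c(V) = (5 + (0*0 + V))/9 = (5 + (0 + V))/9 = (5 + V)/9 = 5/9 + V/9)
b(m, X) = 4/X
b(-172, -124)/c(221) - 17717/36210 = (4/(-124))/(5/9 + (1/9)*221) - 17717/36210 = (4*(-1/124))/(5/9 + 221/9) - 17717*1/36210 = -1/(31*226/9) - 17717/36210 = -1/31*9/226 - 17717/36210 = -9/7006 - 17717/36210 = -31112798/63421815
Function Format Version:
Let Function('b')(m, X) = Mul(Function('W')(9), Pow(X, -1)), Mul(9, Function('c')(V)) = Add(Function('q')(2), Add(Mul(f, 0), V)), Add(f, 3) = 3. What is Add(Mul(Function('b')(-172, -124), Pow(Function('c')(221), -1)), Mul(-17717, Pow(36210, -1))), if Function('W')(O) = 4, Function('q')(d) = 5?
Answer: Rational(-31112798, 63421815) ≈ -0.49057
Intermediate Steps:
f = 0 (f = Add(-3, 3) = 0)
Function('c')(V) = Add(Rational(5, 9), Mul(Rational(1, 9), V)) (Function('c')(V) = Mul(Rational(1, 9), Add(5, Add(Mul(0, 0), V))) = Mul(Rational(1, 9), Add(5, Add(0, V))) = Mul(Rational(1, 9), Add(5, V)) = Add(Rational(5, 9), Mul(Rational(1, 9), V)))
Function('b')(m, X) = Mul(4, Pow(X, -1))
Add(Mul(Function('b')(-172, -124), Pow(Function('c')(221), -1)), Mul(-17717, Pow(36210, -1))) = Add(Mul(Mul(4, Pow(-124, -1)), Pow(Add(Rational(5, 9), Mul(Rational(1, 9), 221)), -1)), Mul(-17717, Pow(36210, -1))) = Add(Mul(Mul(4, Rational(-1, 124)), Pow(Add(Rational(5, 9), Rational(221, 9)), -1)), Mul(-17717, Rational(1, 36210))) = Add(Mul(Rational(-1, 31), Pow(Rational(226, 9), -1)), Rational(-17717, 36210)) = Add(Mul(Rational(-1, 31), Rational(9, 226)), Rational(-17717, 36210)) = Add(Rational(-9, 7006), Rational(-17717, 36210)) = Rational(-31112798, 63421815)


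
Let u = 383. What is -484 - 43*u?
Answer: -16953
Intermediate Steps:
-484 - 43*u = -484 - 43*383 = -484 - 16469 = -16953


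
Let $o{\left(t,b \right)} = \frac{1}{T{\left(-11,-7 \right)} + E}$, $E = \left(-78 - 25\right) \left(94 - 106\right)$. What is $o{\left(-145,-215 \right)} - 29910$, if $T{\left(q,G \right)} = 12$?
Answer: $- \frac{37327679}{1248} \approx -29910.0$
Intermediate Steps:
$E = 1236$ ($E = \left(-103\right) \left(-12\right) = 1236$)
$o{\left(t,b \right)} = \frac{1}{1248}$ ($o{\left(t,b \right)} = \frac{1}{12 + 1236} = \frac{1}{1248}$)
$o{\left(-145,-215 \right)} - 29910 = \frac{1}{1248} - 29910 = - \frac{37327679}{1248}$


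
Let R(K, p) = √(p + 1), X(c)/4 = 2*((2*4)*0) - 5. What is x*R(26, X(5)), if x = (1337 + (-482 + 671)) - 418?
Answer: 1108*I*√19 ≈ 4829.7*I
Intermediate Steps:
X(c) = -20 (X(c) = 4*(2*((2*4)*0) - 5) = 4*(2*(8*0) - 5) = 4*(2*0 - 5) = 4*(0 - 5) = 4*(-5) = -20)
R(K, p) = √(1 + p)
x = 1108 (x = (1337 + 189) - 418 = 1526 - 418 = 1108)
x*R(26, X(5)) = 1108*√(1 - 20) = 1108*√(-19) = 1108*(I*√19) = 1108*I*√19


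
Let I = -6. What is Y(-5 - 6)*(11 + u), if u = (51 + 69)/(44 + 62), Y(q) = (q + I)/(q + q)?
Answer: 10931/1166 ≈ 9.3748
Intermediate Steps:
Y(q) = (-6 + q)/(2*q) (Y(q) = (q - 6)/(q + q) = (-6 + q)/((2*q)) = (-6 + q)*(1/(2*q)) = (-6 + q)/(2*q))
u = 60/53 (u = 120/106 = 120*(1/106) = 60/53 ≈ 1.1321)
Y(-5 - 6)*(11 + u) = ((-6 + (-5 - 6))/(2*(-5 - 6)))*(11 + 60/53) = ((½)*(-6 - 11)/(-11))*(643/53) = ((½)*(-1/11)*(-17))*(643/53) = (17/22)*(643/53) = 10931/1166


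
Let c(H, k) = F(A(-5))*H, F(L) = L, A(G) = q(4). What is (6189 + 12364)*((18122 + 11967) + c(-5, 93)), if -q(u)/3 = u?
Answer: 559354397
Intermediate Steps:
q(u) = -3*u
A(G) = -12 (A(G) = -3*4 = -12)
c(H, k) = -12*H
(6189 + 12364)*((18122 + 11967) + c(-5, 93)) = (6189 + 12364)*((18122 + 11967) - 12*(-5)) = 18553*(30089 + 60) = 18553*30149 = 559354397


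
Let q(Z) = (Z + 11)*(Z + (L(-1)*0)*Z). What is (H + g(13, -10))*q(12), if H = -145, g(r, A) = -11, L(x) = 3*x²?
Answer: -43056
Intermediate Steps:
q(Z) = Z*(11 + Z) (q(Z) = (Z + 11)*(Z + ((3*(-1)²)*0)*Z) = (11 + Z)*(Z + ((3*1)*0)*Z) = (11 + Z)*(Z + (3*0)*Z) = (11 + Z)*(Z + 0*Z) = (11 + Z)*(Z + 0) = (11 + Z)*Z = Z*(11 + Z))
(H + g(13, -10))*q(12) = (-145 - 11)*(12*(11 + 12)) = -1872*23 = -156*276 = -43056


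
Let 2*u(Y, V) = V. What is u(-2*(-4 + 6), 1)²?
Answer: ¼ ≈ 0.25000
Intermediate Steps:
u(Y, V) = V/2
u(-2*(-4 + 6), 1)² = ((½)*1)² = (½)² = ¼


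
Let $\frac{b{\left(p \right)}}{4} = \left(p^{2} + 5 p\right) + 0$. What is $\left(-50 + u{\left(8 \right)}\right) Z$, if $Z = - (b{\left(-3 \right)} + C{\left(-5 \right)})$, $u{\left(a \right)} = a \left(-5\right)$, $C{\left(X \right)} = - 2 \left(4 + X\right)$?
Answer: $-1980$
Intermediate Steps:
$C{\left(X \right)} = -8 - 2 X$
$u{\left(a \right)} = - 5 a$
$b{\left(p \right)} = 4 p^{2} + 20 p$ ($b{\left(p \right)} = 4 \left(\left(p^{2} + 5 p\right) + 0\right) = 4 \left(p^{2} + 5 p\right) = 4 p^{2} + 20 p$)
$Z = 22$ ($Z = - (4 \left(-3\right) \left(5 - 3\right) - -2) = - (4 \left(-3\right) 2 + \left(-8 + 10\right)) = - (-24 + 2) = \left(-1\right) \left(-22\right) = 22$)
$\left(-50 + u{\left(8 \right)}\right) Z = \left(-50 - 40\right) 22 = \left(-90\right) 22 = -1980$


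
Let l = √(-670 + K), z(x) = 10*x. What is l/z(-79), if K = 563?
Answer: -I*√107/790 ≈ -0.013094*I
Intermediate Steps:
l = I*√107 (l = √(-670 + 563) = √(-107) = I*√107 ≈ 10.344*I)
l/z(-79) = (I*√107)/((10*(-79))) = (I*√107)/(-790) = (I*√107)*(-1/790) = -I*√107/790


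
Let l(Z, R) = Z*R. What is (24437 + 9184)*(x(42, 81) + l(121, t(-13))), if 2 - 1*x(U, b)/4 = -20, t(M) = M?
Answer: -49927185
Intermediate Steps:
l(Z, R) = R*Z
x(U, b) = 88 (x(U, b) = 8 - 4*(-20) = 8 + 80 = 88)
(24437 + 9184)*(x(42, 81) + l(121, t(-13))) = (24437 + 9184)*(88 - 13*121) = 33621*(88 - 1573) = 33621*(-1485) = -49927185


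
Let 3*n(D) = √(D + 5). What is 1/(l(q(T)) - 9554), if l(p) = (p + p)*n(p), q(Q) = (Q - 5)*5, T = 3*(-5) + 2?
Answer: I/(2*(-4777*I + 30*√85)) ≈ -0.00010432 + 6.04e-6*I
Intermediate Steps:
n(D) = √(5 + D)/3 (n(D) = √(D + 5)/3 = √(5 + D)/3)
T = -13 (T = -15 + 2 = -13)
q(Q) = -25 + 5*Q (q(Q) = (-5 + Q)*5 = -25 + 5*Q)
l(p) = 2*p*√(5 + p)/3 (l(p) = (p + p)*(√(5 + p)/3) = (2*p)*(√(5 + p)/3) = 2*p*√(5 + p)/3)
1/(l(q(T)) - 9554) = 1/(2*(-25 + 5*(-13))*√(5 + (-25 + 5*(-13)))/3 - 9554) = 1/(2*(-25 - 65)*√(5 + (-25 - 65))/3 - 9554) = 1/((⅔)*(-90)*√(5 - 90) - 9554) = 1/((⅔)*(-90)*√(-85) - 9554) = 1/((⅔)*(-90)*(I*√85) - 9554) = 1/(-60*I*√85 - 9554) = 1/(-9554 - 60*I*√85)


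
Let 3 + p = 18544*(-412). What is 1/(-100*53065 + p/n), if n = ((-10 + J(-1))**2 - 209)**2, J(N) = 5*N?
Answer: -256/1366104131 ≈ -1.8739e-7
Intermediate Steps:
p = -7640131 (p = -3 + 18544*(-412) = -3 - 7640128 = -7640131)
n = 256 (n = ((-10 + 5*(-1))**2 - 209)**2 = ((-10 - 5)**2 - 209)**2 = ((-15)**2 - 209)**2 = (225 - 209)**2 = 16**2 = 256)
1/(-100*53065 + p/n) = 1/(-100*53065 - 7640131/256) = 1/(-5306500 - 7640131*1/256) = 1/(-5306500 - 7640131/256) = 1/(-1366104131/256) = -256/1366104131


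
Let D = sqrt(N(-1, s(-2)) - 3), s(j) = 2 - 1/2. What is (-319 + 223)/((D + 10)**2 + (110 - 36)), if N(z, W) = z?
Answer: -816/1525 + 192*I/1525 ≈ -0.53508 + 0.1259*I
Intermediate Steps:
s(j) = 3/2 (s(j) = 2 - 1/2 = 3/2)
D = 2*I (D = sqrt(-1 - 3) = sqrt(-4) = 2*I ≈ 2.0*I)
(-319 + 223)/((D + 10)**2 + (110 - 36)) = (-319 + 223)/((2*I + 10)**2 + (110 - 36)) = -96/((10 + 2*I)**2 + 74) = -96/(74 + (10 + 2*I)**2)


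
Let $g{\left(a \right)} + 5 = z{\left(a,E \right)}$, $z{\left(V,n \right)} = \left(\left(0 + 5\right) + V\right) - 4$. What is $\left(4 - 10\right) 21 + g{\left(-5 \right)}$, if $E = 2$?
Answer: $-135$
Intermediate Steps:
$z{\left(V,n \right)} = 1 + V$ ($z{\left(V,n \right)} = \left(5 + V\right) + \left(-5 + 1\right) = \left(5 + V\right) - 4 = 1 + V$)
$g{\left(a \right)} = -4 + a$ ($g{\left(a \right)} = -5 + \left(1 + a\right) = -4 + a$)
$\left(4 - 10\right) 21 + g{\left(-5 \right)} = \left(4 - 10\right) 21 - 9 = \left(-6\right) 21 - 9 = -126 - 9 = -135$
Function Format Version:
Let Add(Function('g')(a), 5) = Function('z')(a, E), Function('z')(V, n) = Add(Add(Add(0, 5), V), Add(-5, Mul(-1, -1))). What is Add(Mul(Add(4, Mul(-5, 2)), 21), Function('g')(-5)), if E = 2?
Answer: -135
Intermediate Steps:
Function('z')(V, n) = Add(1, V) (Function('z')(V, n) = Add(Add(5, V), Add(-5, 1)) = Add(Add(5, V), -4) = Add(1, V))
Function('g')(a) = Add(-4, a) (Function('g')(a) = Add(-5, Add(1, a)) = Add(-4, a))
Add(Mul(Add(4, Mul(-5, 2)), 21), Function('g')(-5)) = Add(Mul(Add(4, Mul(-5, 2)), 21), Add(-4, -5)) = Add(Mul(Add(4, -10), 21), -9) = Add(Mul(-6, 21), -9) = Add(-126, -9) = -135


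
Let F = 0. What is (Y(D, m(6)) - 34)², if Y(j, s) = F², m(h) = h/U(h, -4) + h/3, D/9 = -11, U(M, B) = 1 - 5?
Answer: 1156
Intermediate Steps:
U(M, B) = -4
D = -99 (D = 9*(-11) = -99)
m(h) = h/12 (m(h) = h/(-4) + h/3 = h*(-¼) + h*(⅓) = -h/4 + h/3 = h/12)
Y(j, s) = 0 (Y(j, s) = 0² = 0)
(Y(D, m(6)) - 34)² = (0 - 34)² = (-34)² = 1156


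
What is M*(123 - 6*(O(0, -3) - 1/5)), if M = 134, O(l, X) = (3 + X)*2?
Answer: 83214/5 ≈ 16643.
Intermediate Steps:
O(l, X) = 6 + 2*X
M*(123 - 6*(O(0, -3) - 1/5)) = 134*(123 - 6*((6 + 2*(-3)) - 1/5)) = 134*(123 - 6*((6 - 6) - 1/5)) = 134*(123 - 6*(0 - 1*1/5)) = 134*(123 - 6*(0 - 1/5)) = 134*(123 - 6*(-1/5)) = 134*(123 + 6/5) = 134*(621/5) = 83214/5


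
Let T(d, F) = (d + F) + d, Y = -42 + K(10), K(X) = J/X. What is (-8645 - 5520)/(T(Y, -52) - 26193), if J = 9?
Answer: 70825/131636 ≈ 0.53804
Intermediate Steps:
K(X) = 9/X
Y = -411/10 (Y = -42 + 9/10 = -411/10 ≈ -41.100)
T(d, F) = F + 2*d (T(d, F) = (F + d) + d = F + 2*d)
(-8645 - 5520)/(T(Y, -52) - 26193) = (-8645 - 5520)/((-52 + 2*(-411/10)) - 26193) = -14165/((-52 - 411/5) - 26193) = -14165/(-671/5 - 26193) = -14165/(-131636/5) = -14165*(-5/131636) = 70825/131636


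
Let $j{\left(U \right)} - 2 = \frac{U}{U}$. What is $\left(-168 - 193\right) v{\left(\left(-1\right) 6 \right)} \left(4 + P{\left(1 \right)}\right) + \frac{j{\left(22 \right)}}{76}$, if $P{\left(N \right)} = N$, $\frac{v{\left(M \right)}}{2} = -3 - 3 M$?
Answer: $- \frac{4115397}{76} \approx -54150.0$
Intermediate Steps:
$j{\left(U \right)} = 3$ ($j{\left(U \right)} = 2 + \frac{U}{U} = 2 + 1 = 3$)
$v{\left(M \right)} = -6 - 6 M$ ($v{\left(M \right)} = 2 \left(-3 - 3 M\right) = -6 - 6 M$)
$\left(-168 - 193\right) v{\left(\left(-1\right) 6 \right)} \left(4 + P{\left(1 \right)}\right) + \frac{j{\left(22 \right)}}{76} = \left(-168 - 193\right) \left(-6 - 6 \left(\left(-1\right) 6\right)\right) \left(4 + 1\right) + \frac{3}{76} = \left(-168 - 193\right) \left(-6 - -36\right) 5 + 3 \cdot \frac{1}{76} = - 361 \left(-6 + 36\right) 5 + \frac{3}{76} = - 361 \cdot 30 \cdot 5 + \frac{3}{76} = \left(-361\right) 150 + \frac{3}{76} = -54150 + \frac{3}{76} = - \frac{4115397}{76}$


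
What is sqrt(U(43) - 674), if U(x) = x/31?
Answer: I*sqrt(646381)/31 ≈ 25.935*I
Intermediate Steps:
U(x) = x/31 (U(x) = x*(1/31) = x/31)
sqrt(U(43) - 674) = sqrt((1/31)*43 - 674) = sqrt(43/31 - 674) = sqrt(-20851/31) = I*sqrt(646381)/31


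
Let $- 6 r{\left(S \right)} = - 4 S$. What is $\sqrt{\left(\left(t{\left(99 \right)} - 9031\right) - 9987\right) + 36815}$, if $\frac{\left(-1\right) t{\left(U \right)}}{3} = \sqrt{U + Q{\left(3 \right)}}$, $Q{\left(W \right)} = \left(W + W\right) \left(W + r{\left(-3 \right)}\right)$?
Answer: $\sqrt{17797 - 3 \sqrt{105}} \approx 133.29$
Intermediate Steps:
$r{\left(S \right)} = \frac{2 S}{3}$ ($r{\left(S \right)} = - \frac{\left(-4\right) S}{6} = \frac{2 S}{3}$)
$Q{\left(W \right)} = 2 W \left(-2 + W\right)$ ($Q{\left(W \right)} = \left(W + W\right) \left(W + \frac{2}{3} \left(-3\right)\right) = 2 W \left(W - 2\right) = 2 W \left(-2 + W\right)$)
$t{\left(U \right)} = - 3 \sqrt{6 + U}$ ($t{\left(U \right)} = - 3 \sqrt{U + 2 \cdot 3 \left(-2 + 3\right)} = - 3 \sqrt{U + 2 \cdot 3 \cdot 1} = - 3 \sqrt{U + 6} = - 3 \sqrt{6 + U}$)
$\sqrt{\left(\left(t{\left(99 \right)} - 9031\right) - 9987\right) + 36815} = \sqrt{\left(\left(- 3 \sqrt{6 + 99} - 9031\right) - 9987\right) + 36815} = \sqrt{\left(\left(- 3 \sqrt{105} - 9031\right) - 9987\right) + 36815} = \sqrt{\left(\left(-9031 - 3 \sqrt{105}\right) - 9987\right) + 36815} = \sqrt{\left(-19018 - 3 \sqrt{105}\right) + 36815} = \sqrt{17797 - 3 \sqrt{105}}$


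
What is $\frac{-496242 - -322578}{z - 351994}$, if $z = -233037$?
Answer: $\frac{173664}{585031} \approx 0.29685$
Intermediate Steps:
$\frac{-496242 - -322578}{z - 351994} = \frac{-496242 - -322578}{-233037 - 351994} = \frac{-496242 + 322578}{-585031} = \left(-173664\right) \left(- \frac{1}{585031}\right) = \frac{173664}{585031}$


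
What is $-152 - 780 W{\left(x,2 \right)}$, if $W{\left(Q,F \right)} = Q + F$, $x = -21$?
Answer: $14668$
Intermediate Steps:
$W{\left(Q,F \right)} = F + Q$
$-152 - 780 W{\left(x,2 \right)} = -152 - 780 \left(2 - 21\right) = -152 - -14820 = -152 + 14820 = 14668$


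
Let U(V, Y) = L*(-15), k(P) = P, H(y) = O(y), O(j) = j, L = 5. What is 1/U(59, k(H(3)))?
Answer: -1/75 ≈ -0.013333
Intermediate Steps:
H(y) = y
U(V, Y) = -75 (U(V, Y) = 5*(-15) = -75)
1/U(59, k(H(3))) = 1/(-75) = -1/75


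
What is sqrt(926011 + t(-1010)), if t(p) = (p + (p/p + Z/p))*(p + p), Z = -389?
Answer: sqrt(2963413) ≈ 1721.5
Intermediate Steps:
t(p) = 2*p*(1 + p - 389/p) (t(p) = (p + (p/p - 389/p))*(p + p) = (p + (1 - 389/p))*(2*p) = (1 + p - 389/p)*(2*p) = 2*p*(1 + p - 389/p))
sqrt(926011 + t(-1010)) = sqrt(926011 + (-778 + 2*(-1010) + 2*(-1010)**2)) = sqrt(926011 + (-778 - 2020 + 2*1020100)) = sqrt(926011 + (-778 - 2020 + 2040200)) = sqrt(926011 + 2037402) = sqrt(2963413)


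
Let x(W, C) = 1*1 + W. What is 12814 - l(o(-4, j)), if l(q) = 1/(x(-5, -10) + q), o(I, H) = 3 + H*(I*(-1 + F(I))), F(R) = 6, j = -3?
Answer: 756025/59 ≈ 12814.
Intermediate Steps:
x(W, C) = 1 + W
o(I, H) = 3 + 5*H*I (o(I, H) = 3 + H*(I*(-1 + 6)) = 3 + H*(I*5) = 3 + H*(5*I) = 3 + 5*H*I)
l(q) = 1/(-4 + q) (l(q) = 1/((1 - 5) + q) = 1/(-4 + q))
12814 - l(o(-4, j)) = 12814 - 1/(-4 + (3 + 5*(-3)*(-4))) = 12814 - 1/(-4 + (3 + 60)) = 12814 - 1/(-4 + 63) = 12814 - 1/59 = 756025/59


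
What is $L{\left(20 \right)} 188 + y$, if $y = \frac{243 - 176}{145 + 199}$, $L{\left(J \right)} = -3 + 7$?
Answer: $\frac{258755}{344} \approx 752.19$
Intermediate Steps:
$L{\left(J \right)} = 4$
$y = \frac{67}{344} \approx 0.19477$
$L{\left(20 \right)} 188 + y = 4 \cdot 188 + \frac{67}{344} = 752 + \frac{67}{344} = \frac{258755}{344}$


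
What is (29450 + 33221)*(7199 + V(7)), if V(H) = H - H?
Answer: 451168529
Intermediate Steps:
V(H) = 0
(29450 + 33221)*(7199 + V(7)) = (29450 + 33221)*(7199 + 0) = 62671*7199 = 451168529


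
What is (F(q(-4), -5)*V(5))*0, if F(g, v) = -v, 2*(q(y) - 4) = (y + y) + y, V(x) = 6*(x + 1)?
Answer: 0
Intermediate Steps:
V(x) = 6 + 6*x (V(x) = 6*(1 + x) = 6 + 6*x)
q(y) = 4 + 3*y/2 (q(y) = 4 + ((y + y) + y)/2 = 4 + (2*y + y)/2 = 4 + (3*y)/2 = 4 + 3*y/2)
(F(q(-4), -5)*V(5))*0 = ((-1*(-5))*(6 + 6*5))*0 = (5*(6 + 30))*0 = (5*36)*0 = 180*0 = 0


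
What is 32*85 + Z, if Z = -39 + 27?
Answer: 2708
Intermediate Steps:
Z = -12
32*85 + Z = 32*85 - 12 = 2720 - 12 = 2708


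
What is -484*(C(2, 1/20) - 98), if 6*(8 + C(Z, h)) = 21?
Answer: 49610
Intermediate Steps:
C(Z, h) = -9/2 (C(Z, h) = -8 + (⅙)*21 = -8 + 7/2 = -9/2)
-484*(C(2, 1/20) - 98) = -484*(-9/2 - 98) = -484*(-205/2) = 49610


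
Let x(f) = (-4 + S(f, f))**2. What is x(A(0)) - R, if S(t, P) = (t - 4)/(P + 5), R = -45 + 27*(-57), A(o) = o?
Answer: 40176/25 ≈ 1607.0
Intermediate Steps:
R = -1584 (R = -45 - 1539 = -1584)
S(t, P) = (-4 + t)/(5 + P)
x(f) = (-4 + (-4 + f)/(5 + f))**2
x(A(0)) - R = 9*(8 + 0)**2/(5 + 0)**2 - 1*(-1584) = 9*8**2/5**2 + 1584 = 9*(1/25)*64 + 1584 = 576/25 + 1584 = 40176/25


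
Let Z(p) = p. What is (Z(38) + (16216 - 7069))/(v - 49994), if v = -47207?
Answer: -9185/97201 ≈ -0.094495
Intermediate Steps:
(Z(38) + (16216 - 7069))/(v - 49994) = (38 + (16216 - 7069))/(-47207 - 49994) = (38 + 9147)/(-97201) = 9185*(-1/97201) = -9185/97201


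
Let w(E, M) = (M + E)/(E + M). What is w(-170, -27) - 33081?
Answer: -33080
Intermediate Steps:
w(E, M) = 1 (w(E, M) = (E + M)/(E + M) = 1)
w(-170, -27) - 33081 = 1 - 33081 = -33080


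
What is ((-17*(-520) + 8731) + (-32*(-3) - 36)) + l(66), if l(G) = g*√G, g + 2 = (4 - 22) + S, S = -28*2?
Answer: 17631 - 76*√66 ≈ 17014.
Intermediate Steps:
S = -56
g = -76 (g = -2 + ((4 - 22) - 56) = -2 + (-18 - 56) = -2 - 74 = -76)
l(G) = -76*√G
((-17*(-520) + 8731) + (-32*(-3) - 36)) + l(66) = ((-17*(-520) + 8731) + (-32*(-3) - 36)) - 76*√66 = ((8840 + 8731) + (96 - 36)) - 76*√66 = (17571 + 60) - 76*√66 = 17631 - 76*√66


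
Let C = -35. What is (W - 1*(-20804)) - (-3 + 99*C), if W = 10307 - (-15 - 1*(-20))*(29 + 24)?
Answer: 34314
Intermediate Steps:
W = 10042 (W = 10307 - (-15 + 20)*53 = 10307 - 5*53 = 10307 - 1*265 = 10307 - 265 = 10042)
(W - 1*(-20804)) - (-3 + 99*C) = (10042 - 1*(-20804)) - (-3 + 99*(-35)) = (10042 + 20804) - (-3 - 3465) = 30846 - 1*(-3468) = 30846 + 3468 = 34314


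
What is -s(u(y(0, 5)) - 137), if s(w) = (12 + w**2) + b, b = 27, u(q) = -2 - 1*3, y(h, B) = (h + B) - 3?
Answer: -20203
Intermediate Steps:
y(h, B) = -3 + B + h (y(h, B) = (B + h) - 3 = -3 + B + h)
u(q) = -5 (u(q) = -2 - 3 = -5)
s(w) = 39 + w**2 (s(w) = (12 + w**2) + 27 = 39 + w**2)
-s(u(y(0, 5)) - 137) = -(39 + (-5 - 137)**2) = -(39 + (-142)**2) = -(39 + 20164) = -1*20203 = -20203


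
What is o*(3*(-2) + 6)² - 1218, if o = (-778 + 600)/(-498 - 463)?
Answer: -1218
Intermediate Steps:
o = 178/961 (o = -178/(-961) = -178*(-1/961) = 178/961 ≈ 0.18522)
o*(3*(-2) + 6)² - 1218 = 178*(3*(-2) + 6)²/961 - 1218 = 178*(-6 + 6)²/961 - 1218 = (178/961)*0² - 1218 = (178/961)*0 - 1218 = 0 - 1218 = -1218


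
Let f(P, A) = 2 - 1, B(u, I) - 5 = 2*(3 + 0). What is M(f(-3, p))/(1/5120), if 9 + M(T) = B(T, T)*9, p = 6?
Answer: 460800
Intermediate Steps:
B(u, I) = 11 (B(u, I) = 5 + 2*(3 + 0) = 5 + 2*3 = 5 + 6 = 11)
f(P, A) = 1
M(T) = 90 (M(T) = -9 + 11*9 = -9 + 99 = 90)
M(f(-3, p))/(1/5120) = 90/(1/5120) = 90*5120 = 460800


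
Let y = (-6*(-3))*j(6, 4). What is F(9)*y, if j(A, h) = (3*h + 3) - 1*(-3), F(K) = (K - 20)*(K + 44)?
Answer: -188892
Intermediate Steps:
F(K) = (-20 + K)*(44 + K)
j(A, h) = 6 + 3*h (j(A, h) = (3 + 3*h) + 3 = 6 + 3*h)
y = 324 (y = (-6*(-3))*(6 + 3*4) = 18*(6 + 12) = 18*18 = 324)
F(9)*y = (-880 + 9² + 24*9)*324 = (-880 + 81 + 216)*324 = -583*324 = -188892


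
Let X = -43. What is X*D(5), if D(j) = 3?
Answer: -129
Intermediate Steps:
X*D(5) = -43*3 = -129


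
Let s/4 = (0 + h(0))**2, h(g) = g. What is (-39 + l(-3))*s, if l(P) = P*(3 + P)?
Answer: 0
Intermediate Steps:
s = 0 (s = 4*(0 + 0)**2 = 4*0**2 = 4*0 = 0)
(-39 + l(-3))*s = (-39 - 3*(3 - 3))*0 = (-39 - 3*0)*0 = (-39 + 0)*0 = -39*0 = 0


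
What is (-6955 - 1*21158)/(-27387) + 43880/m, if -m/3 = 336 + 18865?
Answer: 15468577/58428643 ≈ 0.26474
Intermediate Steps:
m = -57603 (m = -3*(336 + 18865) = -3*19201 = -57603)
(-6955 - 1*21158)/(-27387) + 43880/m = (-6955 - 1*21158)/(-27387) + 43880/(-57603) = (-6955 - 21158)*(-1/27387) + 43880*(-1/57603) = -28113*(-1/27387) - 43880/57603 = 9371/9129 - 43880/57603 = 15468577/58428643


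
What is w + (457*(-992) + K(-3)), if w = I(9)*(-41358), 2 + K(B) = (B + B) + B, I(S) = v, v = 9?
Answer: -825577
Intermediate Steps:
I(S) = 9
K(B) = -2 + 3*B (K(B) = -2 + ((B + B) + B) = -2 + (2*B + B) = -2 + 3*B)
w = -372222 (w = 9*(-41358) = -372222)
w + (457*(-992) + K(-3)) = -372222 + (457*(-992) + (-2 + 3*(-3))) = -372222 + (-453344 + (-2 - 9)) = -372222 + (-453344 - 11) = -372222 - 453355 = -825577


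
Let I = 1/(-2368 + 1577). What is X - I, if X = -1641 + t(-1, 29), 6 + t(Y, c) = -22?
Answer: -1320178/791 ≈ -1669.0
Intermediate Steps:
t(Y, c) = -28 (t(Y, c) = -6 - 22 = -28)
I = -1/791 (I = 1/(-791) = -1/791 ≈ -0.0012642)
X = -1669 (X = -1641 - 28 = -1669)
X - I = -1669 - 1*(-1/791) = -1669 + 1/791 = -1320178/791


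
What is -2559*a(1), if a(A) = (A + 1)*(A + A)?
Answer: -10236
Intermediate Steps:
a(A) = 2*A*(1 + A) (a(A) = (1 + A)*(2*A) = 2*A*(1 + A))
-2559*a(1) = -5118*(1 + 1) = -5118*2 = -2559*4 = -10236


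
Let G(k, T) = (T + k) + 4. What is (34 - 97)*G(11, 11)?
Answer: -1638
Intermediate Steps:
G(k, T) = 4 + T + k
(34 - 97)*G(11, 11) = (34 - 97)*(4 + 11 + 11) = -63*26 = -1638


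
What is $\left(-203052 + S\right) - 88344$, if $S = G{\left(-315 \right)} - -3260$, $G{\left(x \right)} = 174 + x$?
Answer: $-288277$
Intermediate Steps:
$S = 3119$ ($S = \left(174 - 315\right) - -3260 = -141 + 3260 = 3119$)
$\left(-203052 + S\right) - 88344 = \left(-203052 + 3119\right) - 88344 = -199933 - 88344 = -288277$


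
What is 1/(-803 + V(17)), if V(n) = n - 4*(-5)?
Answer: -1/766 ≈ -0.0013055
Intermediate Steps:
V(n) = 20 + n (V(n) = n + 20 = 20 + n)
1/(-803 + V(17)) = 1/(-803 + (20 + 17)) = 1/(-803 + 37) = 1/(-766) = -1/766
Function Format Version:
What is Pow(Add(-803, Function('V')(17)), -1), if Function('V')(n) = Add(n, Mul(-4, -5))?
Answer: Rational(-1, 766) ≈ -0.0013055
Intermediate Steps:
Function('V')(n) = Add(20, n) (Function('V')(n) = Add(n, 20) = Add(20, n))
Pow(Add(-803, Function('V')(17)), -1) = Pow(Add(-803, Add(20, 17)), -1) = Pow(Add(-803, 37), -1) = Pow(-766, -1) = Rational(-1, 766)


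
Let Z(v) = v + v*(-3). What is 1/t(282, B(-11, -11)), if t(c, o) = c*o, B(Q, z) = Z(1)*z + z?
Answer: 1/3102 ≈ 0.00032237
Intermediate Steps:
Z(v) = -2*v (Z(v) = v - 3*v = -2*v)
B(Q, z) = -z (B(Q, z) = (-2*1)*z + z = -2*z + z = -z)
1/t(282, B(-11, -11)) = 1/(282*(-1*(-11))) = 1/(282*11) = 1/3102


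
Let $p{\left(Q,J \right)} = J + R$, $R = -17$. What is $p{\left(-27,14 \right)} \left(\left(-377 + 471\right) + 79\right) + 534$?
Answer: $15$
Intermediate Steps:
$p{\left(Q,J \right)} = -17 + J$ ($p{\left(Q,J \right)} = J - 17 = -17 + J$)
$p{\left(-27,14 \right)} \left(\left(-377 + 471\right) + 79\right) + 534 = \left(-17 + 14\right) \left(\left(-377 + 471\right) + 79\right) + 534 = - 3 \left(94 + 79\right) + 534 = \left(-3\right) 173 + 534 = -519 + 534 = 15$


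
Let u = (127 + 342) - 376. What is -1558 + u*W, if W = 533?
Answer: 48011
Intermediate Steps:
u = 93 (u = 469 - 376 = 93)
-1558 + u*W = -1558 + 93*533 = -1558 + 49569 = 48011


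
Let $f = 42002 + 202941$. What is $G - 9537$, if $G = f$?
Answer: $235406$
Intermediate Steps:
$f = 244943$
$G = 244943$
$G - 9537 = 244943 - 9537 = 235406$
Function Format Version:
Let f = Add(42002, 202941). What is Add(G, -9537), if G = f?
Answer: 235406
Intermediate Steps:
f = 244943
G = 244943
Add(G, -9537) = Add(244943, -9537) = 235406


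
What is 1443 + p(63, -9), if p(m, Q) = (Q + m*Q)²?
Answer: 333219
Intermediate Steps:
p(m, Q) = (Q + Q*m)²
1443 + p(63, -9) = 1443 + (-9)²*(1 + 63)² = 1443 + 81*64² = 1443 + 81*4096 = 1443 + 331776 = 333219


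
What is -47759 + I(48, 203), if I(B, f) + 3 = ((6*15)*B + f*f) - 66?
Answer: -2299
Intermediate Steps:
I(B, f) = -69 + f² + 90*B (I(B, f) = -3 + (((6*15)*B + f*f) - 66) = -3 + ((90*B + f²) - 66) = -3 + ((f² + 90*B) - 66) = -3 + (-66 + f² + 90*B) = -69 + f² + 90*B)
-47759 + I(48, 203) = -47759 + (-69 + 203² + 90*48) = -47759 + (-69 + 41209 + 4320) = -47759 + 45460 = -2299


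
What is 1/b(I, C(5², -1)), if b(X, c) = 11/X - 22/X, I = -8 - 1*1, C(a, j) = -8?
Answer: 9/11 ≈ 0.81818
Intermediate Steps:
I = -9 (I = -8 - 1 = -9)
b(X, c) = -11/X
1/b(I, C(5², -1)) = 1/(-11/(-9)) = 1/(-11*(-⅑)) = 1/(11/9) = 9/11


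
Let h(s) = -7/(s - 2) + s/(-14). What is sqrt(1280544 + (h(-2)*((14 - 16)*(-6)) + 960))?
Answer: 3*sqrt(6977201)/7 ≈ 1132.0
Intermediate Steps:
h(s) = -7/(-2 + s) - s/14 (h(s) = -7/(-2 + s) + s*(-1/14) = -7/(-2 + s) - s/14)
sqrt(1280544 + (h(-2)*((14 - 16)*(-6)) + 960)) = sqrt(1280544 + (((-98 - 1*(-2)**2 + 2*(-2))/(14*(-2 - 2)))*((14 - 16)*(-6)) + 960)) = sqrt(1280544 + (((1/14)*(-98 - 1*4 - 4)/(-4))*(-2*(-6)) + 960)) = sqrt(1280544 + (((1/14)*(-1/4)*(-98 - 4 - 4))*12 + 960)) = sqrt(1280544 + (((1/14)*(-1/4)*(-106))*12 + 960)) = sqrt(1280544 + ((53/28)*12 + 960)) = sqrt(1280544 + (159/7 + 960)) = sqrt(1280544 + 6879/7) = sqrt(8970687/7) = 3*sqrt(6977201)/7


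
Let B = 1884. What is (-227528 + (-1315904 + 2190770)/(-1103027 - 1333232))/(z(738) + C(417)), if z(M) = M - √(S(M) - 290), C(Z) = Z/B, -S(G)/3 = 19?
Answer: -223835830767198872/726703259263803 - 218614155088337312*I*√347/523953049929201963 ≈ -308.02 - 7.7723*I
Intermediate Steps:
S(G) = -57 (S(G) = -3*19 = -57)
C(Z) = Z/1884
z(M) = M - I*√347 (z(M) = M - √(-57 - 290) = M - √(-347) = M - I*√347)
(-227528 + (-1315904 + 2190770)/(-1103027 - 1333232))/(z(738) + C(417)) = (-227528 + (-1315904 + 2190770)/(-1103027 - 1333232))/((738 - I*√347) + (1/1884)*417) = (-227528 + 874866/(-2436259))/((738 - I*√347) + 139/628) = (-227528 + 874866*(-1/2436259))/(463603/628 - I*√347) = (-227528 - 874866/2436259)/(463603/628 - I*√347) = -554318012618/(2436259*(463603/628 - I*√347))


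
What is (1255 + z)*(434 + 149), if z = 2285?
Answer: 2063820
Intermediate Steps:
(1255 + z)*(434 + 149) = (1255 + 2285)*(434 + 149) = 3540*583 = 2063820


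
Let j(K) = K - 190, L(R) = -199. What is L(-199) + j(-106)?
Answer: -495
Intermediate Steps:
j(K) = -190 + K
L(-199) + j(-106) = -199 + (-190 - 106) = -199 - 296 = -495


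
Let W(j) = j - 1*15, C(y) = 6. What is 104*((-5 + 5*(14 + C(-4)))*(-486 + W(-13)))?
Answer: -5078320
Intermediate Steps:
W(j) = -15 + j (W(j) = j - 15 = -15 + j)
104*((-5 + 5*(14 + C(-4)))*(-486 + W(-13))) = 104*((-5 + 5*(14 + 6))*(-486 + (-15 - 13))) = 104*((-5 + 5*20)*(-486 - 28)) = 104*((-5 + 100)*(-514)) = 104*(95*(-514)) = 104*(-48830) = -5078320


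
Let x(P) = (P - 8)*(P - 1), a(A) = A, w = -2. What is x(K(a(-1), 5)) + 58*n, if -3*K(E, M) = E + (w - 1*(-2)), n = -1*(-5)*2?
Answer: 5266/9 ≈ 585.11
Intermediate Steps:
n = 10 (n = 5*2 = 10)
K(E, M) = -E/3 (K(E, M) = -(E + (-2 - 1*(-2)))/3 = -(E + (-2 + 2))/3 = -(E + 0)/3 = -E/3)
x(P) = (-1 + P)*(-8 + P) (x(P) = (-8 + P)*(-1 + P) = (-1 + P)*(-8 + P))
x(K(a(-1), 5)) + 58*n = (8 + (-1/3*(-1))**2 - (-3)*(-1)) + 58*10 = (8 + (1/3)**2 - 9*1/3) + 580 = (8 + 1/9 - 3) + 580 = 46/9 + 580 = 5266/9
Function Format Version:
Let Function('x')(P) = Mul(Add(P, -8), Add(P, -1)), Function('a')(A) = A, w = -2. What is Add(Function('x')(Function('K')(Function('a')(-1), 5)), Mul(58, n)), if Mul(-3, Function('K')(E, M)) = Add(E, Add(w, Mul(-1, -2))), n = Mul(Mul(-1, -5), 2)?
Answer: Rational(5266, 9) ≈ 585.11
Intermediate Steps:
n = 10 (n = Mul(5, 2) = 10)
Function('K')(E, M) = Mul(Rational(-1, 3), E) (Function('K')(E, M) = Mul(Rational(-1, 3), Add(E, Add(-2, Mul(-1, -2)))) = Mul(Rational(-1, 3), Add(E, Add(-2, 2))) = Mul(Rational(-1, 3), Add(E, 0)) = Mul(Rational(-1, 3), E))
Function('x')(P) = Mul(Add(-1, P), Add(-8, P)) (Function('x')(P) = Mul(Add(-8, P), Add(-1, P)) = Mul(Add(-1, P), Add(-8, P)))
Add(Function('x')(Function('K')(Function('a')(-1), 5)), Mul(58, n)) = Add(Add(8, Pow(Mul(Rational(-1, 3), -1), 2), Mul(-9, Mul(Rational(-1, 3), -1))), Mul(58, 10)) = Add(Add(8, Pow(Rational(1, 3), 2), Mul(-9, Rational(1, 3))), 580) = Add(Add(8, Rational(1, 9), -3), 580) = Add(Rational(46, 9), 580) = Rational(5266, 9)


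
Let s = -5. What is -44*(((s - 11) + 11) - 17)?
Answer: 968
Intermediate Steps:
-44*(((s - 11) + 11) - 17) = -44*(((-5 - 11) + 11) - 17) = -44*((-16 + 11) - 17) = -44*(-5 - 17) = -44*(-22) = 968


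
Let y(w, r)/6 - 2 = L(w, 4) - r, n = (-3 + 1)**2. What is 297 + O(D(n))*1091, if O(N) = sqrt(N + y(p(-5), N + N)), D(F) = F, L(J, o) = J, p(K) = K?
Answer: 297 + 1091*I*sqrt(62) ≈ 297.0 + 8590.5*I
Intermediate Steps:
n = 4 (n = (-2)**2 = 4)
y(w, r) = 12 - 6*r + 6*w (y(w, r) = 12 + 6*(w - r) = 12 + (-6*r + 6*w) = 12 - 6*r + 6*w)
O(N) = sqrt(-18 - 11*N) (O(N) = sqrt(N + (12 - 6*(N + N) + 6*(-5))) = sqrt(N + (12 - 12*N - 30)) = sqrt(N + (-18 - 12*N)) = sqrt(-18 - 11*N))
297 + O(D(n))*1091 = 297 + sqrt(-18 - 11*4)*1091 = 297 + sqrt(-18 - 44)*1091 = 297 + sqrt(-62)*1091 = 297 + (I*sqrt(62))*1091 = 297 + 1091*I*sqrt(62)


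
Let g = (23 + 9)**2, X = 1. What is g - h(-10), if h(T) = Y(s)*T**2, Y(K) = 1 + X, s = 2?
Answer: 824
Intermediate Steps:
Y(K) = 2 (Y(K) = 1 + 1 = 2)
g = 1024 (g = 32**2 = 1024)
h(T) = 2*T**2
g - h(-10) = 1024 - 2*(-10)**2 = 1024 - 2*100 = 1024 - 1*200 = 1024 - 200 = 824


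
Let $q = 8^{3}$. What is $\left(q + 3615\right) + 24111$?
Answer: $28238$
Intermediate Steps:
$q = 512$
$\left(q + 3615\right) + 24111 = \left(512 + 3615\right) + 24111 = 4127 + 24111 = 28238$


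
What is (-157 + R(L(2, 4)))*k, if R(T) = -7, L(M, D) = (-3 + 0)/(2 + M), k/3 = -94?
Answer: 46248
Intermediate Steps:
k = -282 (k = 3*(-94) = -282)
L(M, D) = -3/(2 + M)
(-157 + R(L(2, 4)))*k = (-157 - 7)*(-282) = -164*(-282) = 46248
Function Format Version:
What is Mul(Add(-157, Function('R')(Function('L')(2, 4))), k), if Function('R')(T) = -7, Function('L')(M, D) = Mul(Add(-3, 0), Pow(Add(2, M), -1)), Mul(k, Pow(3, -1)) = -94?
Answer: 46248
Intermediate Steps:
k = -282 (k = Mul(3, -94) = -282)
Function('L')(M, D) = Mul(-3, Pow(Add(2, M), -1))
Mul(Add(-157, Function('R')(Function('L')(2, 4))), k) = Mul(Add(-157, -7), -282) = Mul(-164, -282) = 46248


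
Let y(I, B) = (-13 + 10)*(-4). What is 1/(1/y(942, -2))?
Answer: 12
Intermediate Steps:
y(I, B) = 12 (y(I, B) = -3*(-4) = 12)
1/(1/y(942, -2)) = 1/(1/12) = 12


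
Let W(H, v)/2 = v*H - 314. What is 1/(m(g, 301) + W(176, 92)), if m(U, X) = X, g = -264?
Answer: 1/32057 ≈ 3.1194e-5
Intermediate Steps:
W(H, v) = -628 + 2*H*v (W(H, v) = 2*(v*H - 314) = 2*(H*v - 314) = 2*(-314 + H*v) = -628 + 2*H*v)
1/(m(g, 301) + W(176, 92)) = 1/(301 + (-628 + 2*176*92)) = 1/(301 + (-628 + 32384)) = 1/(301 + 31756) = 1/32057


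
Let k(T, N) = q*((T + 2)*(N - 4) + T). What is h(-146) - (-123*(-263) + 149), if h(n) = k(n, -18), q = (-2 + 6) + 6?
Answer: -2278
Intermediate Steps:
q = 10 (q = 4 + 6 = 10)
k(T, N) = 10*T + 10*(-4 + N)*(2 + T) (k(T, N) = 10*((T + 2)*(N - 4) + T) = 10*((2 + T)*(-4 + N) + T) = 10*((-4 + N)*(2 + T) + T) = 10*(T + (-4 + N)*(2 + T)) = 10*T + 10*(-4 + N)*(2 + T))
h(n) = -440 - 210*n (h(n) = -80 - 30*n + 20*(-18) + 10*(-18)*n = -80 - 30*n - 360 - 180*n = -440 - 210*n)
h(-146) - (-123*(-263) + 149) = (-440 - 210*(-146)) - (-123*(-263) + 149) = (-440 + 30660) - (32349 + 149) = 30220 - 1*32498 = 30220 - 32498 = -2278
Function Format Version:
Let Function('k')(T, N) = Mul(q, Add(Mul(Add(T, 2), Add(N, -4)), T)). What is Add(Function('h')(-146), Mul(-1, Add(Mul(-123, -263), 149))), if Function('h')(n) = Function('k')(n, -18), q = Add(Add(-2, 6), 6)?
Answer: -2278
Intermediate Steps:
q = 10 (q = Add(4, 6) = 10)
Function('k')(T, N) = Add(Mul(10, T), Mul(10, Add(-4, N), Add(2, T))) (Function('k')(T, N) = Mul(10, Add(Mul(Add(T, 2), Add(N, -4)), T)) = Mul(10, Add(Mul(Add(2, T), Add(-4, N)), T)) = Mul(10, Add(Mul(Add(-4, N), Add(2, T)), T)) = Mul(10, Add(T, Mul(Add(-4, N), Add(2, T)))) = Add(Mul(10, T), Mul(10, Add(-4, N), Add(2, T))))
Function('h')(n) = Add(-440, Mul(-210, n)) (Function('h')(n) = Add(-80, Mul(-30, n), Mul(20, -18), Mul(10, -18, n)) = Add(-80, Mul(-30, n), -360, Mul(-180, n)) = Add(-440, Mul(-210, n)))
Add(Function('h')(-146), Mul(-1, Add(Mul(-123, -263), 149))) = Add(Add(-440, Mul(-210, -146)), Mul(-1, Add(Mul(-123, -263), 149))) = Add(Add(-440, 30660), Mul(-1, Add(32349, 149))) = Add(30220, Mul(-1, 32498)) = Add(30220, -32498) = -2278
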